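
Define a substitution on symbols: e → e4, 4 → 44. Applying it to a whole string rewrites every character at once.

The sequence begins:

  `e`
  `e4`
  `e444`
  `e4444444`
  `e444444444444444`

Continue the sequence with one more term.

e4444444444444444444444444444444

φ(e444444444444444) expands symbol-by-symbol to e4 44 44 44 44 44 44 44 44 44 44 44 44 44 44 44; joining the 16 pieces gives the next term.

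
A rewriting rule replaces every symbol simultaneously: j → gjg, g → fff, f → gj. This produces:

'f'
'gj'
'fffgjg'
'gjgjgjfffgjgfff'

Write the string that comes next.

φ(gjgjgjfffgjgfff) expands symbol-by-symbol to fff gjg fff gjg fff gjg gj gj gj fff gjg fff gj gj gj; joining the 15 pieces gives the next term.

fffgjgfffgjgfffgjggjgjgjfffgjgfffgjgjgj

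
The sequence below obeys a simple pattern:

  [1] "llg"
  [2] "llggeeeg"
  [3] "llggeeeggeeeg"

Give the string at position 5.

llggeeeggeeeggeeeggeeeg

The strings grow by a fixed suffix geeeg each time.
From llggeeeggeeeg, 2 further steps: llggeeeggeeeg → llggeeeggeeeggeeeg → (answer).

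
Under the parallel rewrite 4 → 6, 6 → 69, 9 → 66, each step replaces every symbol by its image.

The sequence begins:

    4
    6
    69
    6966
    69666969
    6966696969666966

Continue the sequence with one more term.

Rewriting the 16 symbols of 6966696969666966 one by one yields 69 66 69 69 69 66 69 66 69 66 69 69 69 66 69 69; concatenated:

69666969696669666966696969666969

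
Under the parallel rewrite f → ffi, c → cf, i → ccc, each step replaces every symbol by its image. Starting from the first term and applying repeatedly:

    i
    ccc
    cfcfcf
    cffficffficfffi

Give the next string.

Applying the rule to each of the 15 symbols of cffficffficfffi gives the pieces cf ffi ffi ffi ccc cf ffi ffi ffi ccc cf ffi ffi ffi ccc, which concatenate to the answer.

cfffiffifficcccfffiffifficcccfffiffifficcc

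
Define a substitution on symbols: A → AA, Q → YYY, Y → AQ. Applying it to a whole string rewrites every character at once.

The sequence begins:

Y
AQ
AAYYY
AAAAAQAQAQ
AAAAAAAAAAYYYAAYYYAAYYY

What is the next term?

Applying the rule to each of the 23 symbols of AAAAAAAAAAYYYAAYYYAAYYY gives the pieces AA AA AA AA AA AA AA AA AA AA AQ AQ AQ AA AA AQ AQ AQ AA AA AQ AQ AQ, which concatenate to the answer.

AAAAAAAAAAAAAAAAAAAAAQAQAQAAAAAQAQAQAAAAAQAQAQ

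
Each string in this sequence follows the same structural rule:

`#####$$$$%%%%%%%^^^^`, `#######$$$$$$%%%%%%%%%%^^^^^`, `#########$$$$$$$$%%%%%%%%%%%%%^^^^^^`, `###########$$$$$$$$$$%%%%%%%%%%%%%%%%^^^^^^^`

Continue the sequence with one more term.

The n-th term is 2n+1 #'s then 2n $'s then 3n+1 %'s then n+2 ^'s, where the shown terms are n = 2, 3, 4, 5.
Setting n = 6 gives 13, 12, 19, 8 characters in each block.

#############$$$$$$$$$$$$%%%%%%%%%%%%%%%%%%%^^^^^^^^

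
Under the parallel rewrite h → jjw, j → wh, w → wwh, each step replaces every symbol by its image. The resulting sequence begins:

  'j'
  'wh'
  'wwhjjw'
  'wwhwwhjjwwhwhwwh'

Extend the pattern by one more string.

wwhwwhjjwwwhwwhjjwwhwhwwhwwhjjwwwhjjwwwhwwhjjw

Replace each of the 16 characters of wwhwwhjjwwhwhwwh in place — wwh wwh jjw wwh wwh jjw wh wh wwh wwh jjw wwh jjw wwh wwh jjw — and concatenate.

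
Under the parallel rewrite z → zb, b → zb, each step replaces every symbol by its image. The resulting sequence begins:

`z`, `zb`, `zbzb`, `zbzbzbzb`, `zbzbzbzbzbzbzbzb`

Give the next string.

Rewriting the 16 symbols of zbzbzbzbzbzbzbzb one by one yields zb zb zb zb zb zb zb zb zb zb zb zb zb zb zb zb; concatenated:

zbzbzbzbzbzbzbzbzbzbzbzbzbzbzbzb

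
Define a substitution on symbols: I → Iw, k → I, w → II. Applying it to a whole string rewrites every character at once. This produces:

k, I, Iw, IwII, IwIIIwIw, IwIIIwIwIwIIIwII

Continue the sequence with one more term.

IwIIIwIwIwIIIwIIIwIIIwIwIwIIIwIw

φ(IwIIIwIwIwIIIwII) expands symbol-by-symbol to Iw II Iw Iw Iw II Iw II Iw II Iw Iw Iw II Iw Iw; joining the 16 pieces gives the next term.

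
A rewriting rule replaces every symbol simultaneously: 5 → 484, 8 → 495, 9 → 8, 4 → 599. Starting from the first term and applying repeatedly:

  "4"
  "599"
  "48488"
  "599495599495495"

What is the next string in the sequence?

Rewriting the 15 symbols of 599495599495495 one by one yields 484 8 8 599 8 484 484 8 8 599 8 484 599 8 484; concatenated:

4848859984844848859984845998484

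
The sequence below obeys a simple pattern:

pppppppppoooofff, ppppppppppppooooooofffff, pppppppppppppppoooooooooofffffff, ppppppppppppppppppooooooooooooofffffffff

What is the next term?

Reading off run lengths: p runs 9, 12, 15, 18; o runs 4, 7, 10, 13; f runs 3, 5, 7, 9 — each is linear in n, where the shown terms are n = 2, 3, 4, 5.
At n = 6 the blocks have lengths 21, 16, 11.

pppppppppppppppppppppoooooooooooooooofffffffffff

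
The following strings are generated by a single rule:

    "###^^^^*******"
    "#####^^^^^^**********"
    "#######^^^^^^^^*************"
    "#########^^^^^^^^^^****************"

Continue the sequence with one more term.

Each string has the form #^{2n-1} ^^{2n} *^{3n+1}, where the shown terms are n = 2, 3, 4, 5.
Setting n = 6 gives 11, 12, 19 characters in each block.

###########^^^^^^^^^^^^*******************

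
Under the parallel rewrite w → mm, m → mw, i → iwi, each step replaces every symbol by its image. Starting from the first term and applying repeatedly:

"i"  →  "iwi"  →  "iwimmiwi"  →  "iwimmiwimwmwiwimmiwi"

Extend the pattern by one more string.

Rewriting the 20 symbols of iwimmiwimwmwiwimmiwi one by one yields iwi mm iwi mw mw iwi mm iwi mw mm mw mm iwi mm iwi mw mw iwi mm iwi; concatenated:

iwimmiwimwmwiwimmiwimwmmmwmmiwimmiwimwmwiwimmiwi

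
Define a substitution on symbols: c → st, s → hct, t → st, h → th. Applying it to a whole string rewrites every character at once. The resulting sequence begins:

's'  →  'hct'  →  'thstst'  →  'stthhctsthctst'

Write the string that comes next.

Applying the rule to each of the 14 symbols of stthhctsthctst gives the pieces hct st st th th st st hct st th st st hct st, which concatenate to the answer.

hctststththststhctstthststhctst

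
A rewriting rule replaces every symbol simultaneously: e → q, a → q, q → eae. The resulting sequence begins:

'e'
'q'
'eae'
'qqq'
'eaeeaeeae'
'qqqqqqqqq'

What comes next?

eaeeaeeaeeaeeaeeaeeaeeaeeae

Rewriting each symbol of qqqqqqqqq: q→eae, q→eae, q→eae, q→eae, q→eae, q→eae, q→eae, q→eae, q→eae, which concatenates to eae eae eae eae eae eae eae eae eae.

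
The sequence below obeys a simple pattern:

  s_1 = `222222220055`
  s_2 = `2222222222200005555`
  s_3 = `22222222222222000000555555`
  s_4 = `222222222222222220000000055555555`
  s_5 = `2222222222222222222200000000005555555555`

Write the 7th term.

Reading off run lengths: 2 runs 8, 11, 14, 17, 20; 0 runs 2, 4, 6, 8, 10; 5 runs 2, 4, 6, 8, 10 — each is linear in n, where the shown terms are n = 2, 3, 4, 5, 6.
For term 7, n = 8, so the run lengths are 26, 14, 14.

222222222222222222222222220000000000000055555555555555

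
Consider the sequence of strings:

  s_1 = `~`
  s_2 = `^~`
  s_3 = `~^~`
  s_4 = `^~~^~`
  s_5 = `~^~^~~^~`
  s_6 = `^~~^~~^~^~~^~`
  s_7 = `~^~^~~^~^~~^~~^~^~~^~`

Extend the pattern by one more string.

^~~^~~^~^~~^~~^~^~~^~^~~^~~^~^~~^~

From term 3 onward, concatenate the second-to-last term with the last: ~·^~ = ~^~, ^~·~^~ = ^~~^~, …
The next term joins ^~~^~~^~^~~^~ and ~^~^~~^~^~~^~~^~^~~^~.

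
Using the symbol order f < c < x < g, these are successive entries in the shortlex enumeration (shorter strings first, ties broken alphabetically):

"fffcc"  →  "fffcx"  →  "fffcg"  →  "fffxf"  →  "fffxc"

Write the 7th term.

Stepping forward 2 times from fffxc: fffxc → fffxx, then the target.

fffxg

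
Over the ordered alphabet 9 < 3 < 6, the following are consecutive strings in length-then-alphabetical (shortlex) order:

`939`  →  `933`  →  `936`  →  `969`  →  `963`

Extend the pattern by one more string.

966

The successor of 963 increments the rightmost position that isn't already 6 and resets every position after it to 9.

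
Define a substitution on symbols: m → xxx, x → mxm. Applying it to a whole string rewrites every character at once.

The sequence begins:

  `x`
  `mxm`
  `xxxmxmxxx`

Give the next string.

mxmmxmmxmxxxmxmxxxmxmmxmmxm

Rewriting each symbol of xxxmxmxxx: x→mxm, x→mxm, x→mxm, m→xxx, x→mxm, m→xxx, x→mxm, x→mxm, x→mxm, which concatenates to mxm mxm mxm xxx mxm xxx mxm mxm mxm.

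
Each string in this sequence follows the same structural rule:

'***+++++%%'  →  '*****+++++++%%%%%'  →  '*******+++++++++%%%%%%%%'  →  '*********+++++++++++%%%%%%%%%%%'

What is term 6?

Term n consists of 2n+1 *'s, followed by 2n+3 +'s, followed by 3n-1 %'s (n = 1, 2, …).
At n = 6 the blocks have lengths 13, 15, 17.

*************+++++++++++++++%%%%%%%%%%%%%%%%%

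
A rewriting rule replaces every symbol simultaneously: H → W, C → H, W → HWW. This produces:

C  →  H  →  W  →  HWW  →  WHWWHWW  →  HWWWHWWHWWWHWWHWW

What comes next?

WHWWHWWHWWWHWWHWWWHWWHWWHWWWHWWHWWWHWWHWW

φ(HWWWHWWHWWWHWWHWW) expands symbol-by-symbol to W HWW HWW HWW W HWW HWW W HWW HWW HWW W HWW HWW W HWW HWW; joining the 17 pieces gives the next term.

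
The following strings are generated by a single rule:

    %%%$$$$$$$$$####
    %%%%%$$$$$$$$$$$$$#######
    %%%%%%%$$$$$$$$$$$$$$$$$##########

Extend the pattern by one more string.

%%%%%%%%%$$$$$$$$$$$$$$$$$$$$$#############

Each string has the form %^{2n-1} $^{4n+1} #^{3n-2}, where the shown terms are n = 2, 3, 4.
For the next term, n = 5, so the run lengths are 9, 21, 13.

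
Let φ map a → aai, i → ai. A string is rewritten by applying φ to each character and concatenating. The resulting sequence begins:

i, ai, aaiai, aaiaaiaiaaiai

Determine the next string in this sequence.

aaiaaiaiaaiaaiaiaaiaiaaiaaiaiaaiai

φ(aaiaaiaiaaiai) expands symbol-by-symbol to aai aai ai aai aai ai aai ai aai aai ai aai ai; joining the 13 pieces gives the next term.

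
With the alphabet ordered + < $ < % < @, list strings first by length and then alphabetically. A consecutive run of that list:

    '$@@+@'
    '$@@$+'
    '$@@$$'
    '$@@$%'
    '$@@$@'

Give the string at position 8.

Advancing 3 positions from $@@$@ through $@@$@ → $@@%+ → $@@%$ reaches term 8.

$@@%%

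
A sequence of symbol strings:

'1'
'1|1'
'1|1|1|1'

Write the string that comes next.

Every step duplicates the string with '|' between the halves.
Doubling 1|1|1|1 with '|' between the halves:

1|1|1|1|1|1|1|1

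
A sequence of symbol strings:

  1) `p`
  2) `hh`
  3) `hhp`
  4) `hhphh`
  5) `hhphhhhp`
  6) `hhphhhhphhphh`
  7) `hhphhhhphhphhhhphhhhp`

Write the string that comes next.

hhphhhhphhphhhhphhhhphhphhhhphhphh

From term 3 onward, concatenate the last term with the second-to-last: hh·p = hhp, hhp·hh = hhphh, …
The next term joins hhphhhhphhphhhhphhhhp and hhphhhhphhphh.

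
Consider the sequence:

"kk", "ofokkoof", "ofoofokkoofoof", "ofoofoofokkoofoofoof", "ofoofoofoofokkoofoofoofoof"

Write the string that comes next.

ofoofoofoofoofokkoofoofoofoofoof

Every step adds ofo to the front and oof to the end of the previous string.
One more step from ofoofoofoofokkoofoofoofoof gives the answer.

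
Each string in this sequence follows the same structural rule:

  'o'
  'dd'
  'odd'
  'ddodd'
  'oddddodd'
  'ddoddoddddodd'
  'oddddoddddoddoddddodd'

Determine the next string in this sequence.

ddoddoddddoddoddddoddddoddoddddodd

Each term (from the third on) is the two preceding terms concatenated in order: term 3 = o·dd = odd.
The next term joins ddoddoddddodd and oddddoddddoddoddddodd.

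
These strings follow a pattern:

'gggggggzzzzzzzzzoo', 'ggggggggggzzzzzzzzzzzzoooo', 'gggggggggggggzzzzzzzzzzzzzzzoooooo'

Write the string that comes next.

Term n consists of 3n+1 g's, followed by 3n+3 z's, followed by 2n-2 o's, where the shown terms are n = 2, 3, 4.
Setting n = 5 gives 16, 18, 8 characters in each block.

ggggggggggggggggzzzzzzzzzzzzzzzzzzoooooooo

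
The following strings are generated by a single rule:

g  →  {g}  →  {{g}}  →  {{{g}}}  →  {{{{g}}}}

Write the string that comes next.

{{{{{g}}}}}

Each term wraps the previous one in { on the left and } on the right.
So the next term is {·{{{{g}}}}·}.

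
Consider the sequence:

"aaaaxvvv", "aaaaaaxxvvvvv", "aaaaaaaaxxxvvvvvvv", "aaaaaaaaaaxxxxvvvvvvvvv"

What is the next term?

Each string has the form a^{2n} x^{n-1} v^{2n-1}, where the shown terms are n = 2, 3, 4, 5.
For the next term, n = 6, so the run lengths are 12, 5, 11.

aaaaaaaaaaaaxxxxxvvvvvvvvvvv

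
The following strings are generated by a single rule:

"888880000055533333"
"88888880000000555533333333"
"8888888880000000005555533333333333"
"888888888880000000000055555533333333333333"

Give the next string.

The n-th term is 2n+1 8's then 2n+1 0's then n+1 5's then 3n-1 3's, where the shown terms are n = 2, 3, 4, 5.
Setting n = 6 gives 13, 13, 7, 17 characters in each block.

88888888888880000000000000555555533333333333333333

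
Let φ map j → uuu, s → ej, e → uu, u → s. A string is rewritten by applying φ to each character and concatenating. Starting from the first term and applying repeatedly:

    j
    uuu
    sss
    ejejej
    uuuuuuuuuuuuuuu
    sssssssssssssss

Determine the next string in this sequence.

Rewriting the 15 symbols of sssssssssssssss one by one yields ej ej ej ej ej ej ej ej ej ej ej ej ej ej ej; concatenated:

ejejejejejejejejejejejejejejej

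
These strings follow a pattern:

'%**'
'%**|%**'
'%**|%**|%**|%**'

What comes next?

s(k+1) = s(k)·|·s(k) — each term doubles the last with '|' between the halves.
So the next term is two copies of %**|%**|%**|%** with '|' between the halves.

%**|%**|%**|%**|%**|%**|%**|%**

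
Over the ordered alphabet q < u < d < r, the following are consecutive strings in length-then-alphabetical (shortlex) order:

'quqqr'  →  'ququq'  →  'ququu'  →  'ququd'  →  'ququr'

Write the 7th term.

quqdu

Advancing 2 positions from ququr through ququr → quqdq reaches term 7.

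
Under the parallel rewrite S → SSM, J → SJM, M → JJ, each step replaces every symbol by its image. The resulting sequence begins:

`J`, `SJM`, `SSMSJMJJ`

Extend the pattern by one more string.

SSMSSMJJSSMSJMJJSJMSJM

Expanding SSMSJMJJ: S→SSM, S→SSM, M→JJ, S→SSM, J→SJM, M→JJ, J→SJM, J→SJM. Concatenated: SSM SSM JJ SSM SJM JJ SJM SJM.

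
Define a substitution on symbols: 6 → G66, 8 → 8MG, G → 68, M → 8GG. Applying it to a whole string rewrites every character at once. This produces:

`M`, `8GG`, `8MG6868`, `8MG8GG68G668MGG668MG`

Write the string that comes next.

Rewriting the 20 symbols of 8MG8GG68G668MGG668MG one by one yields 8MG 8GG 68 8MG 68 68 G66 8MG 68 G66 G66 8MG 8GG 68 68 G66 G66 8MG 8GG 68; concatenated:

8MG8GG688MG6868G668MG68G66G668MG8GG6868G66G668MG8GG68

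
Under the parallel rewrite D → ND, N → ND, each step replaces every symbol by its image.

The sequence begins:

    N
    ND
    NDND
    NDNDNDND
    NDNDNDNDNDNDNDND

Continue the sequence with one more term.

φ(NDNDNDNDNDNDNDND) expands symbol-by-symbol to ND ND ND ND ND ND ND ND ND ND ND ND ND ND ND ND; joining the 16 pieces gives the next term.

NDNDNDNDNDNDNDNDNDNDNDNDNDNDNDND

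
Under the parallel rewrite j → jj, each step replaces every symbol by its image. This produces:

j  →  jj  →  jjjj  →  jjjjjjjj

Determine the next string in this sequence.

Rewriting each symbol of jjjjjjjj: j→jj, j→jj, j→jj, j→jj, j→jj, j→jj, j→jj, j→jj, which concatenates to jj jj jj jj jj jj jj jj.

jjjjjjjjjjjjjjjj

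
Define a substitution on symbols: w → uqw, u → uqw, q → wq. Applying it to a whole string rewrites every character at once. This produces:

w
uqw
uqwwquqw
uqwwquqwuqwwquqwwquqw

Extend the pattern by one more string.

uqwwquqwuqwwquqwwquqwuqwwquqwuqwwquqwwquqwuqwwquqwwquqw

φ(uqwwquqwuqwwquqwwquqw) expands symbol-by-symbol to uqw wq uqw uqw wq uqw wq uqw uqw wq uqw uqw wq uqw wq uqw uqw wq uqw wq uqw; joining the 21 pieces gives the next term.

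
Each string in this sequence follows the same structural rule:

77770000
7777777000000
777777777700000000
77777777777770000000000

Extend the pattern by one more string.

7777777777777777000000000000

Reading off run lengths: 7 runs 4, 7, 10, 13; 0 runs 4, 6, 8, 10 — each is linear in n (n = 1, 2, …).
For the next term, n = 5, so the run lengths are 16, 12.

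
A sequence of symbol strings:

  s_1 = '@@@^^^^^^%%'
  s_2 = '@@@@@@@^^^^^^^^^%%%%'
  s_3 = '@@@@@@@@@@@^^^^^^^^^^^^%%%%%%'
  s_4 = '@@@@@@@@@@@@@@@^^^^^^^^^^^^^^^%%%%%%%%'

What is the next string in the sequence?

@@@@@@@@@@@@@@@@@@@^^^^^^^^^^^^^^^^^^%%%%%%%%%%

Term n consists of 4n-1 @'s, followed by 3n+3 ^'s, followed by 2n %'s (n = 1, 2, …).
For the next term, n = 5, so the run lengths are 19, 18, 10.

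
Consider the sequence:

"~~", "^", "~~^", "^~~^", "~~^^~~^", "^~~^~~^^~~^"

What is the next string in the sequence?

Each term (from the third on) is the two preceding terms concatenated in order: term 3 = ~~·^ = ~~^.
Continuing: ~~^^~~^ · ^~~^~~^^~~^ gives term 7.

~~^^~~^^~~^~~^^~~^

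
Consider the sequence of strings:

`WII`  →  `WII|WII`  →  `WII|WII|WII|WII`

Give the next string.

Each string is two copies of the previous one joined by '|'.
One more doubling of WII|WII|WII|WII gives the answer.

WII|WII|WII|WII|WII|WII|WII|WII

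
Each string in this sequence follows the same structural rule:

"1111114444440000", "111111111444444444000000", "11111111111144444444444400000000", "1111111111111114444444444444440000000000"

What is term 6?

Term n consists of 3n 1's, followed by 3n 4's, followed by 2n 0's, where the shown terms are n = 2, 3, 4, 5.
Setting n = 7 gives 21, 21, 14 characters in each block.

11111111111111111111144444444444444444444400000000000000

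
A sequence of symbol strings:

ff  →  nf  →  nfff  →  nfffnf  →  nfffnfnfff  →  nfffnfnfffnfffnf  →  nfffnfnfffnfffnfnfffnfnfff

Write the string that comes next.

nfffnfnfffnfffnfnfffnfnfffnfffnfnfffnfffnf

From term 3 onward, concatenate the last term with the second-to-last: nf·ff = nfff, nfff·nf = nfffnf, …
Continuing: nfffnfnfffnfffnfnfffnfnfff · nfffnfnfffnfffnf gives term 8.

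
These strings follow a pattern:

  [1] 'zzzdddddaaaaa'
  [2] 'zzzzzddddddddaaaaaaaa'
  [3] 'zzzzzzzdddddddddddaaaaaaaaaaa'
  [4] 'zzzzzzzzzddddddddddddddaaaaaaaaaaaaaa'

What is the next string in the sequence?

The n-th term is 2n+1 z's then 3n+2 d's then 3n+2 a's (n = 1, 2, …).
Setting n = 5 gives 11, 17, 17 characters in each block.

zzzzzzzzzzzdddddddddddddddddaaaaaaaaaaaaaaaaa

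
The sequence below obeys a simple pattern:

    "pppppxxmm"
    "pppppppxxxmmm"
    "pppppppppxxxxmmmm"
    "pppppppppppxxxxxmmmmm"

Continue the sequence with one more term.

The n-th term is 2n+1 p's then n x's then n m's, where the shown terms are n = 2, 3, 4, 5.
At n = 6 the blocks have lengths 13, 6, 6.

pppppppppppppxxxxxxmmmmmm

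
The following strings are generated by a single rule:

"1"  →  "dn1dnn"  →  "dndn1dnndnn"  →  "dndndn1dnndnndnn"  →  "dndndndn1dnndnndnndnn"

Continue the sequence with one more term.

Each term wraps the previous one in dn on the left and dnn on the right.
Applying this once more to dndndndn1dnndnndnndnn:

dndndndndn1dnndnndnndnndnn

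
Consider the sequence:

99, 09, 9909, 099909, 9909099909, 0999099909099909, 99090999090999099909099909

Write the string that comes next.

099909990909990999090999090999099909099909

Each term (from the third on) is the two preceding terms concatenated in order: term 3 = 99·09 = 9909.
The next term joins 0999099909099909 and 99090999090999099909099909.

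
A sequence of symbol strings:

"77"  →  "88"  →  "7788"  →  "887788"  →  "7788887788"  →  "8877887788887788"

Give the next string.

Each term (from the third on) is the two preceding terms concatenated in order: term 3 = 77·88 = 7788.
Continuing: 7788887788 · 8877887788887788 gives term 7.

77888877888877887788887788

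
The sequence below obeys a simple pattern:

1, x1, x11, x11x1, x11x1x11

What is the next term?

x11x1x11x11x1

From term 3 onward, concatenate the last term with the second-to-last: x1·1 = x11, x11·x1 = x11x1, …
Continuing: x11x1x11 · x11x1 gives term 6.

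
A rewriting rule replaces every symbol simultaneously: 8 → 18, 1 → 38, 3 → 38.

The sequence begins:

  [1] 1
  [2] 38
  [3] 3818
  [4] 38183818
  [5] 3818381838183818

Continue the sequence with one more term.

Applying the rule to each of the 16 symbols of 3818381838183818 gives the pieces 38 18 38 18 38 18 38 18 38 18 38 18 38 18 38 18, which concatenate to the answer.

38183818381838183818381838183818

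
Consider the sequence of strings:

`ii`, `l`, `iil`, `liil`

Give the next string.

iilliil

Each term (from the third on) is the two preceding terms concatenated in order: term 3 = ii·l = iil.
The next term joins iil and liil.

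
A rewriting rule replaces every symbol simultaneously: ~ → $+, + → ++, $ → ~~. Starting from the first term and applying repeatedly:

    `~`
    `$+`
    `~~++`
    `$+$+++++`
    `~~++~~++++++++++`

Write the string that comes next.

$+$+++++$+$+++++++++++++++++++++

φ(~~++~~++++++++++) expands symbol-by-symbol to $+ $+ ++ ++ $+ $+ ++ ++ ++ ++ ++ ++ ++ ++ ++ ++; joining the 16 pieces gives the next term.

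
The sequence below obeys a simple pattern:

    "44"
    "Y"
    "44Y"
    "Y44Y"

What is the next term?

44YY44Y

This is a Fibonacci-style word recurrence s(k) = s(k−2)·s(k−1): e.g. 44·Y = 44Y.
The next term joins 44Y and Y44Y.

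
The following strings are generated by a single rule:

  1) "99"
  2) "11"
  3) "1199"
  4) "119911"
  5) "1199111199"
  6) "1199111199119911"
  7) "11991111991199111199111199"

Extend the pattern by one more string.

Each term (from the third on) is the previous term followed by the one before it: term 3 = 11·99 = 1199.
Continuing: 11991111991199111199111199 · 1199111199119911 gives term 8.

119911119911991111991111991199111199119911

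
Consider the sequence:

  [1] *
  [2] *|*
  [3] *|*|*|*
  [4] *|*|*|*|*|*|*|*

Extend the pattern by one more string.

s(k+1) = s(k)·|·s(k) — each term doubles the last with '|' between the halves.
So the next term is two copies of *|*|*|*|*|*|*|* with '|' between the halves.

*|*|*|*|*|*|*|*|*|*|*|*|*|*|*|*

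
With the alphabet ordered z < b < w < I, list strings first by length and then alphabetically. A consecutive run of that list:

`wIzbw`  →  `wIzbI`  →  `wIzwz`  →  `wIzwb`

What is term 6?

wIzwI

Stepping forward 2 times from wIzwb: wIzwb → wIzww, then the target.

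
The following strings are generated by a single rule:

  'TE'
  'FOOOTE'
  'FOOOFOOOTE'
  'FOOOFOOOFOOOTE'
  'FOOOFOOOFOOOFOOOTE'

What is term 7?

Each term is the previous one with FOOO prepended.
From FOOOFOOOFOOOFOOOTE, 2 further steps: FOOOFOOOFOOOFOOOTE → FOOOFOOOFOOOFOOOFOOOTE → (answer).

FOOOFOOOFOOOFOOOFOOOFOOOTE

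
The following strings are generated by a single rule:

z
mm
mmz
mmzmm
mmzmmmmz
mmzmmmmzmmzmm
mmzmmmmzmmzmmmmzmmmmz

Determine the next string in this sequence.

Each term (from the third on) is the previous term followed by the one before it: term 3 = mm·z = mmz.
Continuing: mmzmmmmzmmzmmmmzmmmmz · mmzmmmmzmmzmm gives term 8.

mmzmmmmzmmzmmmmzmmmmzmmzmmmmzmmzmm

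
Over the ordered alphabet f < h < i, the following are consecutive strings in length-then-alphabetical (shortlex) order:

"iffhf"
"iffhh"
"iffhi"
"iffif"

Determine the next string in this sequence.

The successor of iffif increments the rightmost position that isn't already i and resets every position after it to f.

iffih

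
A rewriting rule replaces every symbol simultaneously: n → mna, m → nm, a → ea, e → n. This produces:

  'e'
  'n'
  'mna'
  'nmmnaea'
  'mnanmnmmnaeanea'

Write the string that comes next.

Replace each of the 15 characters of mnanmnmmnaeanea in place — nm mna ea mna nm mna nm nm mna ea n ea mna n ea — and concatenate.

nmmnaeamnanmmnanmnmmnaeaneamnanea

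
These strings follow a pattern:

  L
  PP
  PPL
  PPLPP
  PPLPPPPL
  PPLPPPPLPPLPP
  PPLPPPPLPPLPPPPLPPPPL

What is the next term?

PPLPPPPLPPLPPPPLPPPPLPPLPPPPLPPLPP

From term 3 onward, concatenate the last term with the second-to-last: PP·L = PPL, PPL·PP = PPLPP, …
Continuing: PPLPPPPLPPLPPPPLPPPPL · PPLPPPPLPPLPP gives term 8.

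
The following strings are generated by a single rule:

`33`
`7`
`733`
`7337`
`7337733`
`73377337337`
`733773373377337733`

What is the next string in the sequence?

73377337337733773373377337337

This is a Fibonacci-style word recurrence s(k) = s(k−1)·s(k−2): e.g. 7·33 = 733.
Continuing: 733773373377337733 · 73377337337 gives term 8.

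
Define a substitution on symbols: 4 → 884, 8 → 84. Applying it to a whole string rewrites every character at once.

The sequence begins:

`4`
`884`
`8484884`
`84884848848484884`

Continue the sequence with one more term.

Applying the rule to each of the 17 symbols of 84884848848484884 gives the pieces 84 884 84 84 884 84 884 84 84 884 84 884 84 884 84 84 884, which concatenate to the answer.

84884848488484884848488484884848848484884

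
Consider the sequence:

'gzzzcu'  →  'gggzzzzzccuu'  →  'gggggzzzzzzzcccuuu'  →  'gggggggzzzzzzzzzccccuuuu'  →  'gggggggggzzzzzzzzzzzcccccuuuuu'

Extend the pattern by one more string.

gggggggggggzzzzzzzzzzzzzccccccuuuuuu

Term n consists of 2n-1 g's, followed by 2n+1 z's, followed by n c's, followed by n u's (n = 1, 2, …).
Setting n = 6 gives 11, 13, 6, 6 characters in each block.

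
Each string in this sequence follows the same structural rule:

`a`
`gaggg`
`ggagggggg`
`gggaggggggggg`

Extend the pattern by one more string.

Each term wraps the previous one in g on the left and ggg on the right.
Applying this once more to gggaggggggggg:

ggggagggggggggggg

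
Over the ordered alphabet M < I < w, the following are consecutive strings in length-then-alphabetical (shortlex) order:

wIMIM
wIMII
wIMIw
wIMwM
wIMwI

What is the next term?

wIMww

Find the rightmost character of wIMwI below w, bump it to the next letter, and reset everything to its right to M.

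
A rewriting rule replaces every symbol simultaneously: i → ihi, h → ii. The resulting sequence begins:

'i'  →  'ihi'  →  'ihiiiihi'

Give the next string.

Expanding ihiiiihi: i→ihi, h→ii, i→ihi, i→ihi, i→ihi, i→ihi, h→ii, i→ihi. Concatenated: ihi ii ihi ihi ihi ihi ii ihi.

ihiiiihiihiihiihiiiihi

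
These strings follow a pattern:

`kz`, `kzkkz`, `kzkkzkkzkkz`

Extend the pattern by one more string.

kzkkzkkzkkzkkzkkzkkzkkz

Every step duplicates the string with 'k' between the halves.
One more doubling of kzkkzkkzkkz gives the answer.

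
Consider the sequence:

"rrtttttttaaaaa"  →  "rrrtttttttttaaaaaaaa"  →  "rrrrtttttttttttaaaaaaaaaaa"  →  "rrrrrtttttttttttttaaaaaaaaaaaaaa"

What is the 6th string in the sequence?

The n-th term is n r's then 2n+3 t's then 3n-1 a's, where the shown terms are n = 2, 3, 4, 5.
Setting n = 7 gives 7, 17, 20 characters in each block.

rrrrrrrtttttttttttttttttaaaaaaaaaaaaaaaaaaaa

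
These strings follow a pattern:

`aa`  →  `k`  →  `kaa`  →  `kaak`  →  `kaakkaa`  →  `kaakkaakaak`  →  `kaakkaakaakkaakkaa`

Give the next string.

kaakkaakaakkaakkaakaakkaakaak

Each term (from the third on) is the previous term followed by the one before it: term 3 = k·aa = kaa.
Continuing: kaakkaakaakkaakkaa · kaakkaakaak gives term 8.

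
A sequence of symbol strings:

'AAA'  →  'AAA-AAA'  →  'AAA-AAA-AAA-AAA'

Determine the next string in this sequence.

AAA-AAA-AAA-AAA-AAA-AAA-AAA-AAA

s(k+1) = s(k)·-·s(k) — each term doubles the last with '-' between the halves.
One more doubling of AAA-AAA-AAA-AAA gives the answer.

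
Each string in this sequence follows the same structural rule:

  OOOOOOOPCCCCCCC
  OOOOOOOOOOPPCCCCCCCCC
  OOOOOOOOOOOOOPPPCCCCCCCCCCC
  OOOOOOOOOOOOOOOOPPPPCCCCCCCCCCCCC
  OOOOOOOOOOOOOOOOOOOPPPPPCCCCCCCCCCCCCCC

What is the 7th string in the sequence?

OOOOOOOOOOOOOOOOOOOOOOOOOPPPPPPPCCCCCCCCCCCCCCCCCCC

The n-th term is 3n-2 O's then n-2 P's then 2n+1 C's, where the shown terms are n = 3, 4, 5, 6, 7.
Setting n = 9 gives 25, 7, 19 characters in each block.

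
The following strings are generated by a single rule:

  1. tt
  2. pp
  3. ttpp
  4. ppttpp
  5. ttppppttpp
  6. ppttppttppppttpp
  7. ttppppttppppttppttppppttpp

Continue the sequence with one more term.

This is a Fibonacci-style word recurrence s(k) = s(k−2)·s(k−1): e.g. tt·pp = ttpp.
So term 8 is ppttppttppppttpp·ttppppttppppttppttppppttpp.

ppttppttppppttppttppppttppppttppttppppttpp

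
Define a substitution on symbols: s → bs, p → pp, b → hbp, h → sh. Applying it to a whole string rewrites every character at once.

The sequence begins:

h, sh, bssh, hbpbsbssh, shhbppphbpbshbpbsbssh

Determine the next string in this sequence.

Rewriting the 21 symbols of shhbppphbpbshbpbsbssh one by one yields bs sh sh hbp pp pp pp sh hbp pp hbp bs sh hbp pp hbp bs hbp bs bs sh; concatenated:

bsshshhbpppppppshhbppphbpbsshhbppphbpbshbpbsbssh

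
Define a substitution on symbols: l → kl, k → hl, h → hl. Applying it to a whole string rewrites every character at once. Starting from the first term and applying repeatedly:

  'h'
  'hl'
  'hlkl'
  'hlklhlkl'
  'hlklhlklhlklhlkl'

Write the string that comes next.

Rewriting the 16 symbols of hlklhlklhlklhlkl one by one yields hl kl hl kl hl kl hl kl hl kl hl kl hl kl hl kl; concatenated:

hlklhlklhlklhlklhlklhlklhlklhlkl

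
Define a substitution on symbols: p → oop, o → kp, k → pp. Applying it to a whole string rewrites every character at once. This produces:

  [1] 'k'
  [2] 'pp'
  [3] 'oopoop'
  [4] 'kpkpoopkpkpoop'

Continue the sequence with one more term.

Rewriting the 14 symbols of kpkpoopkpkpoop one by one yields pp oop pp oop kp kp oop pp oop pp oop kp kp oop; concatenated:

ppoopppoopkpkpoopppoopppoopkpkpoop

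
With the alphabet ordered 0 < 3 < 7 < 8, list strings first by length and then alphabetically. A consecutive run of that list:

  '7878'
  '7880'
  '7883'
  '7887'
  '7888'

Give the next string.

Treat 7888 as a base-4 numeral over the given alphabet and add one, carrying through any trailing 8's.

8000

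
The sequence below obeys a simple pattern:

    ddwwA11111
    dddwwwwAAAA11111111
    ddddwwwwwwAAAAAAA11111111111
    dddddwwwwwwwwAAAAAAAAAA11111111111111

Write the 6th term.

Term n consists of n+1 d's, followed by 2n w's, followed by 3n-2 A's, followed by 3n+2 1's (n = 1, 2, …).
At n = 6 the blocks have lengths 7, 12, 16, 20.

dddddddwwwwwwwwwwwwAAAAAAAAAAAAAAAA11111111111111111111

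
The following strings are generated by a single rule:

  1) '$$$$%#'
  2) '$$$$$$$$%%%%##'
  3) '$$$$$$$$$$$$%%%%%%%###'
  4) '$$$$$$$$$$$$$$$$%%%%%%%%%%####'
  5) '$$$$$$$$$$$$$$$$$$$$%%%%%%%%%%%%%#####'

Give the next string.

Term n consists of 4n $'s, followed by 3n-2 %'s, followed by n #'s (n = 1, 2, …).
At n = 6 the blocks have lengths 24, 16, 6.

$$$$$$$$$$$$$$$$$$$$$$$$%%%%%%%%%%%%%%%%######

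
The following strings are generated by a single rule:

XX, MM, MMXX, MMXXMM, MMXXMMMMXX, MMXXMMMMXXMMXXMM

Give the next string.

MMXXMMMMXXMMXXMMMMXXMMMMXX

This is a Fibonacci-style word recurrence s(k) = s(k−1)·s(k−2): e.g. MM·XX = MMXX.
So term 7 is MMXXMMMMXXMMXXMM·MMXXMMMMXX.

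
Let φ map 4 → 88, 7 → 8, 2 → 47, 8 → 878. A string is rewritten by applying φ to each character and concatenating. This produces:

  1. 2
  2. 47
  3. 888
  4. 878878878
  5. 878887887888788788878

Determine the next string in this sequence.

Rewriting the 21 symbols of 878887887888788788878 one by one yields 878 8 878 878 878 8 878 878 8 878 878 878 8 878 878 8 878 878 878 8 878; concatenated:

878887887887888788788878878878887887888788788788878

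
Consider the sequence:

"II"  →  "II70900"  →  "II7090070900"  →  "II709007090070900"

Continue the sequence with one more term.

Each term is the previous one with 70900 appended.
Applying this once more to II709007090070900:

II70900709007090070900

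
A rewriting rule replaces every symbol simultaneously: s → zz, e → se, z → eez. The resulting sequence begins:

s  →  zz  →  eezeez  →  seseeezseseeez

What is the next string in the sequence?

Rewriting the 14 symbols of seseeezseseeez one by one yields zz se zz se se se eez zz se zz se se se eez; concatenated:

zzsezzseseseeezzzsezzseseseeez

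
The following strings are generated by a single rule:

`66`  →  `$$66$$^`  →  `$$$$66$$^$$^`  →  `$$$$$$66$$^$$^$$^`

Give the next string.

$$$$$$$$66$$^$$^$$^$$^

Each term wraps the previous one in $$ on the left and $$^ on the right.
So the next term is $$·$$$$$$66$$^$$^$$^·$$^.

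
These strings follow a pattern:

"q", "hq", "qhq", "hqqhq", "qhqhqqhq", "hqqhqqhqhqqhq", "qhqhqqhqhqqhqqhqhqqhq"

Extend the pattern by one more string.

From term 3 onward, concatenate the second-to-last term with the last: q·hq = qhq, hq·qhq = hqqhq, …
So term 8 is hqqhqqhqhqqhq·qhqhqqhqhqqhqqhqhqqhq.

hqqhqqhqhqqhqqhqhqqhqhqqhqqhqhqqhq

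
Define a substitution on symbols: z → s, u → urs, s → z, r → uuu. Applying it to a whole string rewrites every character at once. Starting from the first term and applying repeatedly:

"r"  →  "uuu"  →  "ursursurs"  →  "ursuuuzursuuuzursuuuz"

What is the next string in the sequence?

Replace each of the 21 characters of ursuuuzursuuuzursuuuz in place — urs uuu z urs urs urs s urs uuu z urs urs urs s urs uuu z urs urs urs s — and concatenate.

ursuuuzursursurssursuuuzursursurssursuuuzursursurss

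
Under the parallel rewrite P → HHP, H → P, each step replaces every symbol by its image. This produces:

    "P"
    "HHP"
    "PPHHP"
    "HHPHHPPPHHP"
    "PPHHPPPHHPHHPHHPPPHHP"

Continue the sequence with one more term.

φ(PPHHPPPHHPHHPHHPPPHHP) expands symbol-by-symbol to HHP HHP P P HHP HHP HHP P P HHP P P HHP P P HHP HHP HHP P P HHP; joining the 21 pieces gives the next term.

HHPHHPPPHHPHHPHHPPPHHPPPHHPPPHHPHHPHHPPPHHP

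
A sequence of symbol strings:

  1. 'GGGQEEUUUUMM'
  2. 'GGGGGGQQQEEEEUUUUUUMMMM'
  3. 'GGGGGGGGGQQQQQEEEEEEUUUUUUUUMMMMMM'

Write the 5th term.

GGGGGGGGGGGGGGGQQQQQQQQQEEEEEEEEEEUUUUUUUUUUUUMMMMMMMMMM

The n-th term is 3n G's then 2n-1 Q's then 2n E's then 2n+2 U's then 2n M's (n = 1, 2, …).
At n = 5 the blocks have lengths 15, 9, 10, 12, 10.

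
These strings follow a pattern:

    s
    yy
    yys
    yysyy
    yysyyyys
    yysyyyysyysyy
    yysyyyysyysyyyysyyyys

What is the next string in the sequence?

yysyyyysyysyyyysyyyysyysyyyysyysyy

This is a Fibonacci-style word recurrence s(k) = s(k−1)·s(k−2): e.g. yy·s = yys.
The next term joins yysyyyysyysyyyysyyyys and yysyyyysyysyy.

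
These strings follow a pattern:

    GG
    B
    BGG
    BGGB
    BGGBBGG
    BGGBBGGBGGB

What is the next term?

Each term (from the third on) is the previous term followed by the one before it: term 3 = B·GG = BGG.
The next term joins BGGBBGGBGGB and BGGBBGG.

BGGBBGGBGGBBGGBBGG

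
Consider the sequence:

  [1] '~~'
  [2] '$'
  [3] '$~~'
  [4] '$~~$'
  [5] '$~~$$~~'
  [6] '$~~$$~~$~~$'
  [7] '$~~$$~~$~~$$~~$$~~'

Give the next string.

$~~$$~~$~~$$~~$$~~$~~$$~~$~~$

From term 3 onward, concatenate the last term with the second-to-last: $·~~ = $~~, $~~·$ = $~~$, …
Continuing: $~~$$~~$~~$$~~$$~~ · $~~$$~~$~~$ gives term 8.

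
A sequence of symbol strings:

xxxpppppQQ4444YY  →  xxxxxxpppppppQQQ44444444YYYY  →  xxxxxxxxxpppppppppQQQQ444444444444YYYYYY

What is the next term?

xxxxxxxxxxxxpppppppppppQQQQQ4444444444444444YYYYYYYY

Each string has the form x^{3n} p^{2n+3} Q^{n+1} 4^{4n} Y^{2n} (n = 1, 2, …).
For the next term, n = 4, so the run lengths are 12, 11, 5, 16, 8.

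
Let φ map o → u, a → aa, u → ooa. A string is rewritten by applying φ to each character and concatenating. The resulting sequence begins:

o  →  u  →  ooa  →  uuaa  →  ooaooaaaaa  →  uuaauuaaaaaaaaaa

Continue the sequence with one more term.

Rewriting the 16 symbols of uuaauuaaaaaaaaaa one by one yields ooa ooa aa aa ooa ooa aa aa aa aa aa aa aa aa aa aa; concatenated:

ooaooaaaaaooaooaaaaaaaaaaaaaaaaaaaaa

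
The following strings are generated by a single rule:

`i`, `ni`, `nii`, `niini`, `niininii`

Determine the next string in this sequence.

This is a Fibonacci-style word recurrence s(k) = s(k−1)·s(k−2): e.g. ni·i = nii.
Continuing: niininii · niini gives term 6.

niininiiniini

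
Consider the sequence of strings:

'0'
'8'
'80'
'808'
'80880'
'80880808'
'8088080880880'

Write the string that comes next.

This is a Fibonacci-style word recurrence s(k) = s(k−1)·s(k−2): e.g. 8·0 = 80.
The next term joins 8088080880880 and 80880808.

808808088088080880808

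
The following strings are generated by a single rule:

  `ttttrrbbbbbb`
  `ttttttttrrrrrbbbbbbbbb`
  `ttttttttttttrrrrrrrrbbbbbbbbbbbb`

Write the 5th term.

ttttttttttttttttttttrrrrrrrrrrrrrrbbbbbbbbbbbbbbbbbb

The n-th term is 4n t's then 3n-1 r's then 3n+3 b's (n = 1, 2, …).
At n = 5 the blocks have lengths 20, 14, 18.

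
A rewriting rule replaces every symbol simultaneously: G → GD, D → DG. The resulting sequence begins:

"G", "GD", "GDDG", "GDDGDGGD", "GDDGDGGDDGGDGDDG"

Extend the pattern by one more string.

Applying the rule to each of the 16 symbols of GDDGDGGDDGGDGDDG gives the pieces GD DG DG GD DG GD GD DG DG GD GD DG GD DG DG GD, which concatenate to the answer.

GDDGDGGDDGGDGDDGDGGDGDDGGDDGDGGD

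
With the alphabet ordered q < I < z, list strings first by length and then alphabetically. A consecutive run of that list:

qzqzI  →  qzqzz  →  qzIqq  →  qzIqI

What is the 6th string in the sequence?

qzIIq

Advancing 2 positions from qzIqI through qzIqI → qzIqz reaches term 6.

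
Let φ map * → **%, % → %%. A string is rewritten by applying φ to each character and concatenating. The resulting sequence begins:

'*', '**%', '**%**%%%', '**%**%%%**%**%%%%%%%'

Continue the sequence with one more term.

**%**%%%**%**%%%%%%%**%**%%%**%**%%%%%%%%%%%%%%%

Replace each of the 20 characters of **%**%%%**%**%%%%%%% in place — **% **% %% **% **% %% %% %% **% **% %% **% **% %% %% %% %% %% %% %% — and concatenate.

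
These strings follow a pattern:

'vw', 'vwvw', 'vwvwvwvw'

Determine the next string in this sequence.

s(k+1) = s(k)·s(k) — each term doubles the last.
So the next term is two copies of vwvwvwvw.

vwvwvwvwvwvwvwvw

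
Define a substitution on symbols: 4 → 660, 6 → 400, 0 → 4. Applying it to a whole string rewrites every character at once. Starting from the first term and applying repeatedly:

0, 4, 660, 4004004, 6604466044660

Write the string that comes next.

400400466066040040046606604004004

Applying the rule to each of the 13 symbols of 6604466044660 gives the pieces 400 400 4 660 660 400 400 4 660 660 400 400 4, which concatenate to the answer.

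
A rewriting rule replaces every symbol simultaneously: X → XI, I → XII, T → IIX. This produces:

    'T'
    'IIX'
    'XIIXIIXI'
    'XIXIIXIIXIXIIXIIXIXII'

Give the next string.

Rewriting the 21 symbols of XIXIIXIIXIXIIXIIXIXII one by one yields XI XII XI XII XII XI XII XII XI XII XI XII XII XI XII XII XI XII XI XII XII; concatenated:

XIXIIXIXIIXIIXIXIIXIIXIXIIXIXIIXIIXIXIIXIIXIXIIXIXIIXII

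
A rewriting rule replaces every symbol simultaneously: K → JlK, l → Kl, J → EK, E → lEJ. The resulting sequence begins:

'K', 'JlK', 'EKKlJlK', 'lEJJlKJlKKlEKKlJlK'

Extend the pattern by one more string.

KllEJEKEKKlJlKEKKlJlKJlKKllEJJlKJlKKlEKKlJlK

Replace each of the 18 characters of lEJJlKJlKKlEKKlJlK in place — Kl lEJ EK EK Kl JlK EK Kl JlK JlK Kl lEJ JlK JlK Kl EK Kl JlK — and concatenate.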